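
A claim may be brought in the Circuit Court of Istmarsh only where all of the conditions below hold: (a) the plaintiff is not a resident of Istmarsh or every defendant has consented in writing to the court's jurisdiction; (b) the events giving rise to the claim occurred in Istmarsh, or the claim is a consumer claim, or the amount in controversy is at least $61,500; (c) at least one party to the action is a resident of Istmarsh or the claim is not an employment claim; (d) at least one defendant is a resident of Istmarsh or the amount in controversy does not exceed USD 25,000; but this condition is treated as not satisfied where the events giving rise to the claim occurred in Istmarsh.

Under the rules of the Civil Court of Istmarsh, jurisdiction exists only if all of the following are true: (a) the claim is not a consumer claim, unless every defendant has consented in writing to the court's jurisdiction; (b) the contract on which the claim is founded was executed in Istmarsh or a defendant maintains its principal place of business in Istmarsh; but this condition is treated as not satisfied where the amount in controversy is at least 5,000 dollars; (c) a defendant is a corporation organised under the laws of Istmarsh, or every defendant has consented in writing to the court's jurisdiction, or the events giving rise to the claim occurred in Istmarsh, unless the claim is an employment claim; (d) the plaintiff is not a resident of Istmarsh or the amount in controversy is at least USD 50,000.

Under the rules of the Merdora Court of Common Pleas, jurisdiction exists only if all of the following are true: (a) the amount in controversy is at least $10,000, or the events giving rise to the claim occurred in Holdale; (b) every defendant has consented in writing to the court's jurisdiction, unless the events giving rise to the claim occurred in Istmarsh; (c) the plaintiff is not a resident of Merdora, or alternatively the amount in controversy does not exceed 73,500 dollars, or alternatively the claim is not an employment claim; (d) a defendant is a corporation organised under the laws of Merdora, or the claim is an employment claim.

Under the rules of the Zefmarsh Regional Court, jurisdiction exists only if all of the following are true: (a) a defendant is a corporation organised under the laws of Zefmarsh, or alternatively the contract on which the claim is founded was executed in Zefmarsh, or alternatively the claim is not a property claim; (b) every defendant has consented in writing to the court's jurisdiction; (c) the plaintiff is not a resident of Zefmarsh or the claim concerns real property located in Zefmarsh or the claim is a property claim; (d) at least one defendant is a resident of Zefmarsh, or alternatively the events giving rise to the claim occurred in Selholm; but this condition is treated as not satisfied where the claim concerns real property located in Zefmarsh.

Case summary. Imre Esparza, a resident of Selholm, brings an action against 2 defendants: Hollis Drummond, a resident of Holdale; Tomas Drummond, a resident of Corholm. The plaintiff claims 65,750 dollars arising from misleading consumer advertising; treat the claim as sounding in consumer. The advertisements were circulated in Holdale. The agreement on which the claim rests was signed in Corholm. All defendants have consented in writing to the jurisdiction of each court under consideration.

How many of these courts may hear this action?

0

The Circuit Court of Istmarsh:
  (a) The plaintiff resides in Selholm, which is not Istmarsh, so one alternative holds. Satisfied.
  (b) The claim is a consumer claim — that alternative is enough. Satisfied.
  (c) The claim is a consumer claim, not an employment claim, so this disjunct is met. Satisfied.
  (d) No defendant resides in Istmarsh (they reside in Holdale, Corholm); the amount in controversy is USD 65,750, above the 25,000 dollars ceiling — none of the alternatives is met. Condition not met.
  → No jurisdiction.
The Civil Court of Istmarsh:
  (a) The claim is a consumer claim. But every defendant has filed written consent, and the 'unless' clause therefore excuses the requirement. Satisfied.
  (b) The contract was executed in Corholm, not Istmarsh; no defendant is a corporation — every alternative fails. Not satisfied.
  (c) Every defendant has filed written consent, so this disjunct is met. Met.
  (d) The plaintiff resides in Selholm, which is not Istmarsh, which satisfies one of the alternatives. Met.
  → Not every requirement is met — no jurisdiction.
The Merdora Court of Common Pleas:
  (a) The amount in controversy is $65,750, which meets the 10,000 dollars floor — that alternative is enough. Condition met.
  (b) Every defendant has filed written consent. Satisfied.
  (c) The plaintiff resides in Selholm, which is not Merdora, which satisfies one of the alternatives. Condition met.
  (d) No defendant is a corporation; the claim is a consumer claim, not an employment claim — none of the alternatives is met. Not met.
  → Not every requirement is met — no jurisdiction.
The Zefmarsh Regional Court:
  (a) The claim is a consumer claim, not a property claim, so one alternative holds. Met.
  (b) Every defendant has filed written consent. Satisfied.
  (c) The plaintiff resides in Selholm, which is not Zefmarsh, so this disjunct is met. Condition met.
  (d) No defendant resides in Zefmarsh (they reside in Holdale, Corholm); the operative events occurred in Holdale, not Selholm — none of the alternatives is met. Not satisfied.
  → At least one condition fails; no jurisdiction.
No court satisfies all of its conditions.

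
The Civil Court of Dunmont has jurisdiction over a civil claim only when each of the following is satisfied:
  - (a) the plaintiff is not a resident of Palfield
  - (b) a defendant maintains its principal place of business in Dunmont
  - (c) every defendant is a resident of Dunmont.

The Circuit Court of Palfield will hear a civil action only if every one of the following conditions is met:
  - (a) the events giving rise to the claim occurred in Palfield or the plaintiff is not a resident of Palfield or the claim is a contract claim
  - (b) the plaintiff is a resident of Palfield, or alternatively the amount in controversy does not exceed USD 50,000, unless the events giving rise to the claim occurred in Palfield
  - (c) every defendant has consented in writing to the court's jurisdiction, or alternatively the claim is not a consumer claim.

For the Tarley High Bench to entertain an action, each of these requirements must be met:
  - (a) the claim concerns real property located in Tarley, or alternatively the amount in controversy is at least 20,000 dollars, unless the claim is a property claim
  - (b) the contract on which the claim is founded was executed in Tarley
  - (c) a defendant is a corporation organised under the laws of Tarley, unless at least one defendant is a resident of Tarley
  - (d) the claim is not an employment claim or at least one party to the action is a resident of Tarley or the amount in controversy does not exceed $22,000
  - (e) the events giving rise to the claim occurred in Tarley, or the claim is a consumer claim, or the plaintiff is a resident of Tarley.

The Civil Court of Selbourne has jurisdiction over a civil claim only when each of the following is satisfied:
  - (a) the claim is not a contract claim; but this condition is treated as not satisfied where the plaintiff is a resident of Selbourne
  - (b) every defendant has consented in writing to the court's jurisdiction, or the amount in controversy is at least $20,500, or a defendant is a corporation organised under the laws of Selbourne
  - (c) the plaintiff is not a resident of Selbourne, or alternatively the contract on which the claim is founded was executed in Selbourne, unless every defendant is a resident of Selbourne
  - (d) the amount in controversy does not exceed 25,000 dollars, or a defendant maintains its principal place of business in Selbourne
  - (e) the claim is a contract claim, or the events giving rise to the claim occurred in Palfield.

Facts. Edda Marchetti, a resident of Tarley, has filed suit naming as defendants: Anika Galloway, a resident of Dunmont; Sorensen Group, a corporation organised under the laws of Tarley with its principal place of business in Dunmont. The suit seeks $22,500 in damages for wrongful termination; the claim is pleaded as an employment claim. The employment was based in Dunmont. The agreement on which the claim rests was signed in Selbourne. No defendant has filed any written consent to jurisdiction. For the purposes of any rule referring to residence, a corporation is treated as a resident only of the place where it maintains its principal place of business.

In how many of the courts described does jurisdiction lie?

The Civil Court of Dunmont:
  (a) The plaintiff resides in Tarley, which is not Palfield. Satisfied.
  (b) Sorensen Group has its principal place of business in Dunmont. Condition met.
  (c) The defendants reside as follows — Anika Galloway in Dunmont, Sorensen Group in Dunmont — all in Dunmont. Condition met.
  → All conditions met; jurisdiction exists.
The Circuit Court of Palfield:
  (a) The plaintiff resides in Tarley, which is not Palfield, which satisfies one of the alternatives. Satisfied.
  (b) The amount in controversy is $22,500, within the $50,000 ceiling, so one alternative holds. Condition met.
  (c) The claim is an employment claim, not a consumer claim, which satisfies one of the alternatives. Condition met.
  → The court has jurisdiction.
The Tarley High Bench:
  (a) The amount in controversy is 22,500 dollars, which meets the 20,000 dollars floor, which satisfies one of the alternatives. Met.
  (b) The contract was executed in Selbourne, not Tarley. Fails.
  (c) Sorensen Group is organised under the laws of Tarley. Met.
  (d) Edda Marchetti resides in Tarley, so this disjunct is met. Condition met.
  (e) The plaintiff resides in Tarley — that alternative is enough. Satisfied.
  → At least one condition fails; no jurisdiction.
The Civil Court of Selbourne:
  (a) The claim is an employment claim, not a contract claim. The exception is not triggered, since the plaintiff resides in Tarley, not Selbourne. Condition met.
  (b) The amount in controversy is 22,500 dollars, which meets the $20,500 floor — that alternative is enough. Condition met.
  (c) The plaintiff resides in Tarley, which is not Selbourne, so one alternative holds. Met.
  (d) The amount in controversy is 22,500 dollars, within the $25,000 ceiling, so one alternative holds. Met.
  (e) The claim is an employment claim, not a contract claim; the operative events occurred in Dunmont, not Palfield — every alternative fails. Condition not met.
  → At least one condition fails; no jurisdiction.
Courts with jurisdiction: the Civil Court of Dunmont, the Circuit Court of Palfield — 2 in total.

2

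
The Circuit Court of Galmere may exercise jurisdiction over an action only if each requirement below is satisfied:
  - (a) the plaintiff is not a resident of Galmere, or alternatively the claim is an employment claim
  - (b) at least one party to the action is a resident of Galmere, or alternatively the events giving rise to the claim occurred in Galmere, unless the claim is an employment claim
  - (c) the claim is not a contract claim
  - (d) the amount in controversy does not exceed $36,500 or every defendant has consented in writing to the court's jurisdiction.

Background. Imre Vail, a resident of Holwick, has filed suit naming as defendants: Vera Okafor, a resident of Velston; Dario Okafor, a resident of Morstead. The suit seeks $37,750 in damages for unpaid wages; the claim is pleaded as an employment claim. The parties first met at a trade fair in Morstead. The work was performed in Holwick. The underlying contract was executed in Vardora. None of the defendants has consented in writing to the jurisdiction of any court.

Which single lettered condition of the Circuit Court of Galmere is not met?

(d)

The Circuit Court of Galmere:
  (a) The plaintiff resides in Holwick, which is not Galmere — that alternative is enough. Condition met.
  (b) No party resides in Galmere; the operative events occurred in Holwick, not Galmere — none of the alternatives is met. The proviso rescues it, though: the claim is an employment claim. Met.
  (c) The claim is an employment claim, not a contract claim. Satisfied.
  (d) The amount in controversy is $37,750, above the 36,500 dollars ceiling; no such written consent has been filed — no alternative holds. Not met.
Only condition (d) fails.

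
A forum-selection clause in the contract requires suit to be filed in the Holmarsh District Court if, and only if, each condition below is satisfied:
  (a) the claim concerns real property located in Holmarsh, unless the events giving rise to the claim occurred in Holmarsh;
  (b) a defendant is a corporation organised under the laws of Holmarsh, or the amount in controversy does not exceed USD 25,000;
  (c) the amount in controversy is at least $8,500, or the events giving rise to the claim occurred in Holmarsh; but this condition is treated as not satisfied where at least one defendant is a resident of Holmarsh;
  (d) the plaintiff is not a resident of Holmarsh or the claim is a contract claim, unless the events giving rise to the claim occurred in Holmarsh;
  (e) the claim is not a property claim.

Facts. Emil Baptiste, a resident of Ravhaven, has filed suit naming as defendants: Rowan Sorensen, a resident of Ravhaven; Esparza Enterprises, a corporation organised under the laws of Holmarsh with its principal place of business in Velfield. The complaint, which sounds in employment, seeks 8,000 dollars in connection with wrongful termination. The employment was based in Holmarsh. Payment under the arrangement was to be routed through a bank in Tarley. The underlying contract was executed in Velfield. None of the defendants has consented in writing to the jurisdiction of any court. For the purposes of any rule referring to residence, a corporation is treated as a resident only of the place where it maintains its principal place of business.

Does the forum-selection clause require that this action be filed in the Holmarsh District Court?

The Holmarsh District Court:
  (a) The claim does not concern real property. But the operative events occurred in Holmarsh, and the 'unless' clause therefore excuses the requirement. Met.
  (b) Esparza Enterprises is organised under the laws of Holmarsh — that alternative is enough. Satisfied.
  (c) The operative events occurred in Holmarsh, so one alternative holds. The carve-out does not apply: no defendant resides in Holmarsh (they reside in Ravhaven, Velfield). Met.
  (d) The plaintiff resides in Ravhaven, which is not Holmarsh, so this disjunct is met. Satisfied.
  (e) The claim is an employment claim, not a property claim. Met.
  → The clause applies.

Yes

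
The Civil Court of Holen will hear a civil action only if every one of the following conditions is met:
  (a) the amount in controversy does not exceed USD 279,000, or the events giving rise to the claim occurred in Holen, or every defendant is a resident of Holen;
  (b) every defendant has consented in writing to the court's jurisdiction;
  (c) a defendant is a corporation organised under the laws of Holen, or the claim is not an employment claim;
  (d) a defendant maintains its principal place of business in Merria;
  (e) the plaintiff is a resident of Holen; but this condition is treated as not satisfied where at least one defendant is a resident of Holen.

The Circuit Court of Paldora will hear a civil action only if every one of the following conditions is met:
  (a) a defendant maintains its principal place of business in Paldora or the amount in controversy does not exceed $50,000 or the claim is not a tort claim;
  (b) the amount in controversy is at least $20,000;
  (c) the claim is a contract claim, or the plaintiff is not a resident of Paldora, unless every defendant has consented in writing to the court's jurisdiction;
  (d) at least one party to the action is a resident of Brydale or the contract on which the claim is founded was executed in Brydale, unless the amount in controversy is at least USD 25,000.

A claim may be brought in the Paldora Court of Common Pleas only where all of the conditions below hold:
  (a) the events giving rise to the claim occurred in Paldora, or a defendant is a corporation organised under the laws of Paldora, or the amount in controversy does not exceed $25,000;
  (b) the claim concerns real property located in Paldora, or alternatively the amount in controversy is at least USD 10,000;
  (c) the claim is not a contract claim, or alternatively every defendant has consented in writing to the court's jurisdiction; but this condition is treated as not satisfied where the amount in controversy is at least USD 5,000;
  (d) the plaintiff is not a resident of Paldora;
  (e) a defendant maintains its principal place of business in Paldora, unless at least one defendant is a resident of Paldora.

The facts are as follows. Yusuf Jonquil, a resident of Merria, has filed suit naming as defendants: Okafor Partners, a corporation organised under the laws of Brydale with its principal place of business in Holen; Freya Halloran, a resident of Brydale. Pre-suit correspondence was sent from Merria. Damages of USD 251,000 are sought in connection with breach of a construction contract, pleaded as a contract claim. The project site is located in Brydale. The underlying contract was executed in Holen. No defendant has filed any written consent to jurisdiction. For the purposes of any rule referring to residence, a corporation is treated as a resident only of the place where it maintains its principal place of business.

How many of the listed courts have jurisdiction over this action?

1

The Civil Court of Holen:
  (a) The amount in controversy is 251,000 dollars, within the USD 279,000 ceiling, which satisfies one of the alternatives. Met.
  (b) No such written consent has been filed. Not met.
  (c) The claim is a contract claim, not an employment claim — that alternative is enough. Condition met.
  (d) The corporate defendant(s) have their principal place of business in Holen, not Merria. Condition not met.
  (e) The plaintiff resides in Merria, not Holen. Not met.
  → Not every requirement is met — no jurisdiction.
The Circuit Court of Paldora:
  (a) The claim is a contract claim, not a tort claim — that alternative is enough. Met.
  (b) The amount in controversy is 251,000 dollars, which meets the $20,000 floor. Condition met.
  (c) The claim is a contract claim, so this disjunct is met. Met.
  (d) Freya Halloran resides in Brydale, which satisfies one of the alternatives. Condition met.
  → Every requirement is satisfied — jurisdiction.
The Paldora Court of Common Pleas:
  (a) The operative events occurred in Brydale, not Paldora; the corporate defendant(s) are organised in Brydale, not Paldora; the amount in controversy is 251,000 dollars, above the USD 25,000 ceiling — none of the alternatives is met. Condition not met.
  (b) The amount in controversy is $251,000, which meets the USD 10,000 floor — that alternative is enough. Met.
  (c) The claim is a contract claim; no such written consent has been filed — every alternative fails. Not met.
  (d) The plaintiff resides in Merria, which is not Paldora. Condition met.
  (e) The corporate defendant(s) have their principal place of business in Holen, not Paldora. Nor does the 'unless' clause help: no defendant resides in Paldora (they reside in Holen, Brydale). Not satisfied.
  → At least one condition fails; no jurisdiction.
Courts with jurisdiction: the Circuit Court of Paldora — 1 in total.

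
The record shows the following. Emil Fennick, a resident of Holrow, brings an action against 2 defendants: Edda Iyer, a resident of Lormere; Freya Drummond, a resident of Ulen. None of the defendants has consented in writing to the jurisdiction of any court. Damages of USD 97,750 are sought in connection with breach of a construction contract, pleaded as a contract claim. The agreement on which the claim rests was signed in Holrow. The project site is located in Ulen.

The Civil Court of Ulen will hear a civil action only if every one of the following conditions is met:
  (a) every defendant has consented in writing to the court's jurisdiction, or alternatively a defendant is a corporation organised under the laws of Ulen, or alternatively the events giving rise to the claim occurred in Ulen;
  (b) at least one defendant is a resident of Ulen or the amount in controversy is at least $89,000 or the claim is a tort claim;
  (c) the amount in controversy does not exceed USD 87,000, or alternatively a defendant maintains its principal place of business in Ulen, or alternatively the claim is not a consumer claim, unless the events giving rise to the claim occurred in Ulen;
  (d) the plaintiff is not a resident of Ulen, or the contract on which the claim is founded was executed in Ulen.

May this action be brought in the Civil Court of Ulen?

The Civil Court of Ulen:
  (a) The operative events occurred in Ulen, so one alternative holds. Met.
  (b) Freya Drummond resides in Ulen, so one alternative holds. Satisfied.
  (c) The claim is a contract claim, not a consumer claim — that alternative is enough. Condition met.
  (d) The plaintiff resides in Holrow, which is not Ulen, which satisfies one of the alternatives. Satisfied.
  → Every requirement is satisfied — jurisdiction.

Yes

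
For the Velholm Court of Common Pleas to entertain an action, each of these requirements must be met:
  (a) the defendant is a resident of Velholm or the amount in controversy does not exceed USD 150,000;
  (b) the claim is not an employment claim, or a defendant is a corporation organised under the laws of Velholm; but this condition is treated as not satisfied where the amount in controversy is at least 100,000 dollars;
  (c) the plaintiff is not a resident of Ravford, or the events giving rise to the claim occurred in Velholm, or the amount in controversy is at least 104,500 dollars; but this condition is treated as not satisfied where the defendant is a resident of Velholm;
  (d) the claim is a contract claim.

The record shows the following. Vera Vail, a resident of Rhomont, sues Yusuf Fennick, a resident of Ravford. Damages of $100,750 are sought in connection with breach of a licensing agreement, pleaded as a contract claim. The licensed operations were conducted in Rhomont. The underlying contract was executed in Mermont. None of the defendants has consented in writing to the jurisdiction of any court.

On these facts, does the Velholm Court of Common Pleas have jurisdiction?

The Velholm Court of Common Pleas:
  (a) The amount in controversy is 100,750 dollars, within the 150,000 dollars ceiling, which satisfies one of the alternatives. Condition met.
  (b) The claim is a contract claim, not an employment claim, so one alternative holds. But the carve-out bites: the amount in controversy is 100,750 dollars, which meets the $100,000 floor. Not met.
  (c) The plaintiff resides in Rhomont, which is not Ravford, which satisfies one of the alternatives. And the carve-out is inapplicable — the defendant resides in Ravford, not Velholm. Satisfied.
  (d) The claim is a contract claim. Satisfied.
  → At least one condition fails; no jurisdiction.

No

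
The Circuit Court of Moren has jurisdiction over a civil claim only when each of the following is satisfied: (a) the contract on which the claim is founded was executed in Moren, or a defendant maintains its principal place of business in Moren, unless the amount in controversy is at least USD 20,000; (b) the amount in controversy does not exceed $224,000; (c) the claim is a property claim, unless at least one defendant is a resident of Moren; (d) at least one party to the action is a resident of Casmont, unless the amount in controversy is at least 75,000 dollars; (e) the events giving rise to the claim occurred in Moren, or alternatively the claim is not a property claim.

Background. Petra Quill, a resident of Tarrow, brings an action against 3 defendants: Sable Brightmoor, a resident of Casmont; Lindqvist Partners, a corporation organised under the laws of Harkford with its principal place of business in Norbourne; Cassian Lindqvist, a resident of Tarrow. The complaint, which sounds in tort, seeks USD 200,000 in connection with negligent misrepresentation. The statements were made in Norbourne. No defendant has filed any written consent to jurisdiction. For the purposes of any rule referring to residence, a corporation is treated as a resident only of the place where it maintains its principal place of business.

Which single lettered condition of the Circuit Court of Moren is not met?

(c)

The Circuit Court of Moren:
  (a) No contract (and hence no place of execution) is alleged; the corporate defendant(s) have their principal place of business in Norbourne, not Moren — none of the alternatives is met. The proviso rescues it, though: the amount in controversy is USD 200,000, which meets the $20,000 floor. Condition met.
  (b) The amount in controversy is 200,000 dollars, within the $224,000 ceiling. Met.
  (c) The claim is a tort claim, not a property claim. And no defendant resides in Moren (they reside in Casmont, Norbourne, Tarrow), so the proviso does not save it. Not satisfied.
  (d) Sable Brightmoor resides in Casmont. Satisfied.
  (e) The claim is a tort claim, not a property claim, which satisfies one of the alternatives. Condition met.
Only condition (c) fails.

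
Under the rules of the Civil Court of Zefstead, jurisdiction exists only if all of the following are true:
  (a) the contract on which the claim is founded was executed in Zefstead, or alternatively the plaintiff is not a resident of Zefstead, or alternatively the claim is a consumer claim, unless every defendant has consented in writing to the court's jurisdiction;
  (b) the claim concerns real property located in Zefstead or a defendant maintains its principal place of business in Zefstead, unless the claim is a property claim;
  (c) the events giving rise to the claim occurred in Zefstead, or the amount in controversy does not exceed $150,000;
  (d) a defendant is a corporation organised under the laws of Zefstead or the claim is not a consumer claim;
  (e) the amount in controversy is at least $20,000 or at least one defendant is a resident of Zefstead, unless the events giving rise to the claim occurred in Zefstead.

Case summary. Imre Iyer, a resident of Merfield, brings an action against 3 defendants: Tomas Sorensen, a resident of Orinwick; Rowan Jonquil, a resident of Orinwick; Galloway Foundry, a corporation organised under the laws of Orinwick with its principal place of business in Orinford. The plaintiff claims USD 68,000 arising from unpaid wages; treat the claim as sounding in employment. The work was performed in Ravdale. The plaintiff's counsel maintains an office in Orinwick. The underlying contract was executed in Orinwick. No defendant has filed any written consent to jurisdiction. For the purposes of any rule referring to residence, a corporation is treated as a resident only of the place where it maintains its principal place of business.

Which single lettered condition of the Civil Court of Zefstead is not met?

(b)

The Civil Court of Zefstead:
  (a) The plaintiff resides in Merfield, which is not Zefstead — that alternative is enough. Satisfied.
  (b) The claim does not concern real property; the corporate defendant(s) have their principal place of business in Orinford, not Zefstead — no alternative holds. And the claim is an employment claim, not a property claim, so the proviso does not save it. Not satisfied.
  (c) The amount in controversy is $68,000, within the 150,000 dollars ceiling, so this disjunct is met. Satisfied.
  (d) The claim is an employment claim, not a consumer claim — that alternative is enough. Condition met.
  (e) The amount in controversy is 68,000 dollars, which meets the 20,000 dollars floor, so this disjunct is met. Condition met.
Only condition (b) fails.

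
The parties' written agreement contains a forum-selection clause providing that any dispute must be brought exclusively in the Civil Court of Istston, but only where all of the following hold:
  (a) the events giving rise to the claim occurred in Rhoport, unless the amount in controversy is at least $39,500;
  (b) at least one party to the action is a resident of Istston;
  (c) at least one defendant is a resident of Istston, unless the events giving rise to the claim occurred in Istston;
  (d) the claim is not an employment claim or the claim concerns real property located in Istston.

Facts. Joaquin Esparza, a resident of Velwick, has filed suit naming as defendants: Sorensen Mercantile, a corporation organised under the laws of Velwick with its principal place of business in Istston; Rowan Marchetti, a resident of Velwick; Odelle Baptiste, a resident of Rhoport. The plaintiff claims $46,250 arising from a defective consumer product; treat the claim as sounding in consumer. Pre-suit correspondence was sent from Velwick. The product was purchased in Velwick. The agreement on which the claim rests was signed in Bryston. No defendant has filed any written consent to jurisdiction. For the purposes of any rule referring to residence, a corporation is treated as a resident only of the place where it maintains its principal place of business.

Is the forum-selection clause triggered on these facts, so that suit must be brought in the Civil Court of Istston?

Yes

The Civil Court of Istston:
  (a) The operative events occurred in Velwick, not Rhoport. But the amount in controversy is USD 46,250, which meets the 39,500 dollars floor, and the 'unless' clause therefore excuses the requirement. Condition met.
  (b) Sorensen Mercantile resides in Istston. Condition met.
  (c) Sorensen Mercantile resides in Istston. Condition met.
  (d) The claim is a consumer claim, not an employment claim — that alternative is enough. Met.
  → Forum clause is triggered.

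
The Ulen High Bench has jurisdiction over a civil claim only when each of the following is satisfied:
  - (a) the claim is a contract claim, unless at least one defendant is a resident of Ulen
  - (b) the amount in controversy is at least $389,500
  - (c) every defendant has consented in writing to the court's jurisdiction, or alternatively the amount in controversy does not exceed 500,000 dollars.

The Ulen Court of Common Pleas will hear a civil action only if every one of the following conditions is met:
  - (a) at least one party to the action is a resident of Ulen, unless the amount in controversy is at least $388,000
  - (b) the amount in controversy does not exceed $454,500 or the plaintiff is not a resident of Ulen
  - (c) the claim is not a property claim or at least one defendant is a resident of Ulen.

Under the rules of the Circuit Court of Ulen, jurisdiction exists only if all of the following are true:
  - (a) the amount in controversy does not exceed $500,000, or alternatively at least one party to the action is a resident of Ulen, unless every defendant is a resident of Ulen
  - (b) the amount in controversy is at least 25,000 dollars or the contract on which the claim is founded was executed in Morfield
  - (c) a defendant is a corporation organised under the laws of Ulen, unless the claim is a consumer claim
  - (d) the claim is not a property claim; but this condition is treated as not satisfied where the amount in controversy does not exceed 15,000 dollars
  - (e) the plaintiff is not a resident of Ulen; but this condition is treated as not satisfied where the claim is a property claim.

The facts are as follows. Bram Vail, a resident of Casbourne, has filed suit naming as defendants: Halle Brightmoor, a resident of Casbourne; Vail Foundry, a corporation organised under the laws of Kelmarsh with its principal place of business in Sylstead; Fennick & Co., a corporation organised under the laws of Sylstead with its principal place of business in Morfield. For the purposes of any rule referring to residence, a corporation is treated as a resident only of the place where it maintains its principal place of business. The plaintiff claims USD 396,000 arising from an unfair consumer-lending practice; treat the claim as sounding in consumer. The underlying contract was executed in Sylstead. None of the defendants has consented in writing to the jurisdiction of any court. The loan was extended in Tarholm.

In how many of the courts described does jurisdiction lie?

2

The Ulen High Bench:
  (a) The claim is a consumer claim, not a contract claim. The proviso offers no rescue either, since no defendant resides in Ulen (they reside in Casbourne, Sylstead, Morfield). Not met.
  (b) The amount in controversy is USD 396,000, which meets the USD 389,500 floor. Condition met.
  (c) The amount in controversy is 396,000 dollars, within the $500,000 ceiling, so one alternative holds. Satisfied.
  → Not every requirement is met — no jurisdiction.
The Ulen Court of Common Pleas:
  (a) No party resides in Ulen. But the amount in controversy is 396,000 dollars, which meets the USD 388,000 floor, and the 'unless' clause therefore excuses the requirement. Condition met.
  (b) The amount in controversy is $396,000, within the 454,500 dollars ceiling, so one alternative holds. Satisfied.
  (c) The claim is a consumer claim, not a property claim, so one alternative holds. Met.
  → Every requirement is satisfied — jurisdiction.
The Circuit Court of Ulen:
  (a) The amount in controversy is $396,000, within the 500,000 dollars ceiling — that alternative is enough. Satisfied.
  (b) The amount in controversy is $396,000, which meets the $25,000 floor, which satisfies one of the alternatives. Condition met.
  (c) The corporate defendant(s) are organised in Kelmarsh, Sylstead, not Ulen. The proviso rescues it, though: the claim is a consumer claim. Met.
  (d) The claim is a consumer claim, not a property claim. The carve-out does not apply: the amount in controversy is 396,000 dollars, above the $15,000 ceiling. Condition met.
  (e) The plaintiff resides in Casbourne, which is not Ulen. The carve-out does not apply: the claim is a consumer claim, not a property claim. Condition met.
  → Jurisdiction lies.
Courts with jurisdiction: the Ulen Court of Common Pleas, the Circuit Court of Ulen — 2 in total.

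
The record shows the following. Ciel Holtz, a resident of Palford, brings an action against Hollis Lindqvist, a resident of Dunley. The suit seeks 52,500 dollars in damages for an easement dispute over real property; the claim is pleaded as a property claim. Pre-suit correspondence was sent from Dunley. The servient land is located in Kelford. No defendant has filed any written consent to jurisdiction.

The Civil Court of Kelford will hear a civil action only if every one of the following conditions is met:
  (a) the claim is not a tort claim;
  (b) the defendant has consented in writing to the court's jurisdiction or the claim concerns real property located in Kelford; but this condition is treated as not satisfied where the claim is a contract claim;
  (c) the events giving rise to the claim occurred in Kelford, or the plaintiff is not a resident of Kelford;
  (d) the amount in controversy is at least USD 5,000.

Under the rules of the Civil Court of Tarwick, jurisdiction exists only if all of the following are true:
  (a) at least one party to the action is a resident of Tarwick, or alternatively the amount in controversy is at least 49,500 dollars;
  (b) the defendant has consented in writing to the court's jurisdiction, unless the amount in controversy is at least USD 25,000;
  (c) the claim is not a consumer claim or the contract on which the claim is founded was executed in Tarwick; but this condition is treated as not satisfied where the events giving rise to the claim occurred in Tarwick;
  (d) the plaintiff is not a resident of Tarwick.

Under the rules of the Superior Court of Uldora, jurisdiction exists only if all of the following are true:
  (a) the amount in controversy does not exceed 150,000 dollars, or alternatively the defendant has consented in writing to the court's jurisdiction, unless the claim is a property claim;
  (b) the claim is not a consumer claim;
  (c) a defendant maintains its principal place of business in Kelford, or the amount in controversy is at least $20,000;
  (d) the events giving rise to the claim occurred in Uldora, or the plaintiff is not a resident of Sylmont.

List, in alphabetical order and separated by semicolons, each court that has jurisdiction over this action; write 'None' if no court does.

the Civil Court of Kelford; the Civil Court of Tarwick; the Superior Court of Uldora

The Civil Court of Kelford:
  (a) The claim is a property claim, not a tort claim. Met.
  (b) The property lies in Kelford — that alternative is enough. The exception is not triggered, since the claim is a property claim, not a contract claim. Satisfied.
  (c) The operative events occurred in Kelford, so this disjunct is met. Met.
  (d) The amount in controversy is $52,500, which meets the $5,000 floor. Condition met.
  → Jurisdiction lies.
The Civil Court of Tarwick:
  (a) The amount in controversy is $52,500, which meets the $49,500 floor — that alternative is enough. Satisfied.
  (b) No such written consent has been filed. But the amount in controversy is 52,500 dollars, which meets the 25,000 dollars floor, and the 'unless' clause therefore excuses the requirement. Satisfied.
  (c) The claim is a property claim, not a consumer claim, so this disjunct is met. And the carve-out is inapplicable — the operative events occurred in Kelford, not Tarwick. Met.
  (d) The plaintiff resides in Palford, which is not Tarwick. Condition met.
  → Jurisdiction lies.
The Superior Court of Uldora:
  (a) The amount in controversy is 52,500 dollars, within the $150,000 ceiling, which satisfies one of the alternatives. Condition met.
  (b) The claim is a property claim, not a consumer claim. Met.
  (c) The amount in controversy is $52,500, which meets the $20,000 floor, so one alternative holds. Met.
  (d) The plaintiff resides in Palford, which is not Sylmont — that alternative is enough. Satisfied.
  → Every requirement is satisfied — jurisdiction.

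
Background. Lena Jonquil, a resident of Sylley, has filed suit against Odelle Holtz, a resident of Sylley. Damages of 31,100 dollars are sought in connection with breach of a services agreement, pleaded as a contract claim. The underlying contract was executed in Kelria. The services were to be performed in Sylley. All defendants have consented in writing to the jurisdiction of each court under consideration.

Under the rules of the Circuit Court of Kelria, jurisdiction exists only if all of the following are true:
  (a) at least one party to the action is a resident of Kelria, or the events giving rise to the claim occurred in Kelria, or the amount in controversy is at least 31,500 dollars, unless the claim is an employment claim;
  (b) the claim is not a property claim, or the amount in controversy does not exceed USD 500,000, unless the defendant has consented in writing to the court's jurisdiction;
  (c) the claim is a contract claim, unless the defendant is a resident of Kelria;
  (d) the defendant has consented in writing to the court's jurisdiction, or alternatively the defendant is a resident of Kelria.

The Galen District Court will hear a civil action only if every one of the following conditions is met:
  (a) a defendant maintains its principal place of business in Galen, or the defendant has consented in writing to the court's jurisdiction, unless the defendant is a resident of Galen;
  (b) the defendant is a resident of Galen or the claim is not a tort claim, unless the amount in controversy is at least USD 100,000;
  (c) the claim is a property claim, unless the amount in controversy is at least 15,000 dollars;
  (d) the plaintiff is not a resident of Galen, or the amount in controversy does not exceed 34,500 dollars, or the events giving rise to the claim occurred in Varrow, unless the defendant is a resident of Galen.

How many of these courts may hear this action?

The Circuit Court of Kelria:
  (a) No party resides in Kelria; the operative events occurred in Sylley, not Kelria; the amount in controversy is $31,100, below the 31,500 dollars floor — no alternative holds. And the claim is a contract claim, not an employment claim, so the proviso does not save it. Not met.
  (b) The claim is a contract claim, not a property claim, so this disjunct is met. Condition met.
  (c) The claim is a contract claim. Satisfied.
  (d) Every defendant has filed written consent, so this disjunct is met. Condition met.
  → At least one condition fails; no jurisdiction.
The Galen District Court:
  (a) Every defendant has filed written consent, which satisfies one of the alternatives. Satisfied.
  (b) The claim is a contract claim, not a tort claim, which satisfies one of the alternatives. Satisfied.
  (c) The claim is a contract claim, not a property claim. But the amount in controversy is USD 31,100, which meets the $15,000 floor, and the 'unless' clause therefore excuses the requirement. Satisfied.
  (d) The plaintiff resides in Sylley, which is not Galen, which satisfies one of the alternatives. Condition met.
  → Jurisdiction lies.
Courts with jurisdiction: the Galen District Court — 1 in total.

1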